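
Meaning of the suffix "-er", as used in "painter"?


Suffix: -er
As in: painter -> paint + -er
Meaning = one who / more


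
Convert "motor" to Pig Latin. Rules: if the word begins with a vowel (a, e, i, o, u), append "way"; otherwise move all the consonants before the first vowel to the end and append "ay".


Word: "motor"
Starts with consonant(s) → move to end, add 'ay'
Consonant cluster: "m"
Pig Latin = "otormay"


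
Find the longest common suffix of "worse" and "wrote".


Word 1: "worse"
Word 2: "wrote"
Comparing from end:
  Pos -1: 'e' == 'e'
  Pos -2: 's' != 't' (stop)
LCS = "e" (length 1)


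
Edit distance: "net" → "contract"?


Word 1: "net" (length 3)
Word 2: "contract" (length 8)
One optimal edit sequence (insert/delete/substitute each cost 1):
  1. insert 'c'  (+1)
  2. insert 'o'  (+1)
  3. keep 'n'
  4. insert 't'  (+1)
  5. insert 'r'  (+1)
  6. insert 'a'  (+1)
  7. substitute 'e' -> 'c'  (+1)
  8. keep 't'
Total edit operations: 6
Edit distance = 6


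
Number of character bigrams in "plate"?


Word: "plate" (length 5)
Number of 2-grams = length - 2 + 1 = 5 - 2 + 1
= 4


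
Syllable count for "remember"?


Word: "remember"
Syllable breakdown: re · mem · ber
Counting: 3 parts
= 3 syllables


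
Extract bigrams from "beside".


Word: "beside" (length 6)
Number of bigrams = 6 - 2 + 1 = 5
  Position 0: "be"
  Position 1: "es"
  Position 2: "si"
  Position 3: "id"
  Position 4: "de"
Bigrams = "be", "es", "si", "id", "de"


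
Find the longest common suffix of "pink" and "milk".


Word 1: "pink"
Word 2: "milk"
Comparing from end:
  Pos -1: 'k' == 'k'
  Pos -2: 'n' != 'l' (stop)
LCS = "k" (length 1)


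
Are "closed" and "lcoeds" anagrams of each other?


Word 1: "closed" → sorted: cdelos
Word 2: "lcoeds" → sorted: cdelos
Same letters? cdelos == cdelos
Anagram = Yes


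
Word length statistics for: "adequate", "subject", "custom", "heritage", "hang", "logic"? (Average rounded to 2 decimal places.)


Lengths: "adequate"=8, "subject"=7, "custom"=6, "heritage"=8, "hang"=4, "logic"=5
Sum = 38, Count = 6
Average = 38/6 = 6.33
= avg=6.33, min=4, max=8


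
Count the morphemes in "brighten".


Word: "brighten"
Morphemes: bright | -en
Each morpheme carries meaning
= 2 morphemes


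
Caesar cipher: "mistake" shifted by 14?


Word: "mistake"
Shift: 14
Each letter → (letter + shift) mod 26:
  'm' (12) + 14 = 0 → 'a'
  'i' (8) + 14 = 22 → 'w'
  's' (18) + 14 = 6 → 'g'
  't' (19) + 14 = 7 → 'h'
  'a' (0) + 14 = 14 → 'o'
  'k' (10) + 14 = 24 → 'y'
  'e' (4) + 14 = 18 → 's'
Result = "awghoys"


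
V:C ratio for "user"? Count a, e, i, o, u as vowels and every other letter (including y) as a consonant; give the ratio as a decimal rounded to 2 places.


Word: "user"
Vowels (a,e,i,o,u): 2
Consonants: 2
Ratio = 2/2
= 1.00


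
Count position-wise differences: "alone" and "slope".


Comparing character by character (same length = 5):
  Pos 0: 'a' vs 's' !=
  Pos 1: 'l' vs 'l' =
  Pos 2: 'o' vs 'o' =
  Pos 3: 'n' vs 'p' !=
  Pos 4: 'e' vs 'e' =
Hamming distance = 2


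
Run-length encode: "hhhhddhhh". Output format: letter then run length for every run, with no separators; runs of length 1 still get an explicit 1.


String: "hhhhddhhh"
Scanning for consecutive runs:
  'h' x 4
  'd' x 2
  'h' x 3
RLE = "h4d2h3"


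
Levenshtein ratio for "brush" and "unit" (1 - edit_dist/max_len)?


Word 1: "brush" (length 5)
Word 2: "unit" (length 4)
One optimal edit sequence:
  1. delete 'b'  (+1)
  2. substitute 'r' -> 'u'  (+1)
  3. substitute 'u' -> 'n'  (+1)
  4. substitute 's' -> 'i'  (+1)
  5. substitute 'h' -> 't'  (+1)
Edit distance = 5
Max length = max(5, 4) = 5
Similarity = 1 - 5/5
= 0.0000


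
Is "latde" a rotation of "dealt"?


Word: "dealt", Candidate: "latde"
Method: check if candidate is substring of word+word
"dealtdealt" contains "latde"? No
Is rotation = No


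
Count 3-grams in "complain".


Word: "complain" (length 8)
Number of 3-grams = length - 3 + 1 = 8 - 3 + 1
= 6


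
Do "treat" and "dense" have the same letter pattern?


Pattern of "treat": [0, 1, 2, 3, 0]
Pattern of "dense": [0, 1, 2, 3, 1]
Patterns do not match
Same pattern = No


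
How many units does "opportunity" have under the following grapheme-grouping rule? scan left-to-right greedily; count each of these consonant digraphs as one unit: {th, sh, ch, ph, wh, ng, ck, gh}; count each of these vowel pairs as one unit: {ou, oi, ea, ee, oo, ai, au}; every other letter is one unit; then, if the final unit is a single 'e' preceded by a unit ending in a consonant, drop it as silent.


Word: "opportunity" (11 letters)
Left-to-right scan:
  1. 'o' (letter)
  2. 'p' (letter)
  3. 'p' (letter)
  4. 'o' (letter)
  5. 'r' (letter)
  6. 't' (letter)
  7. 'u' (letter)
  8. 'n' (letter)
  9. 'i' (letter)
  10. 't' (letter)
  11. 'y' (letter)
Units from scan: 11
Sound units = 11 units


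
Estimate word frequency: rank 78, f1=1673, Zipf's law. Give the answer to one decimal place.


Zipf's law: f(r) = f(1) / r
f(1) = 1673
f(78) = 1673 / 78
= 21.4 occurrences


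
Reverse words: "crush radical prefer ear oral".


Original: "crush radical prefer ear oral"
Words (1..n): crush | radical | prefer | ear | oral
Reversed (n..1): oral | ear | prefer | radical | crush
Result = "oral ear prefer radical crush"


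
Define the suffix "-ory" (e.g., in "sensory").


Suffix: -ory
As in: sensory -> sense + -ory, with a spelling change
Meaning = relating to / place for


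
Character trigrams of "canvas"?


Word: "canvas" (length 6)
Number of trigrams = 6 - 3 + 1 = 4
  Position 0: "can"
  Position 1: "anv"
  Position 2: "nva"
  Position 3: "vas"
Trigrams = "can", "anv", "nva", "vas"


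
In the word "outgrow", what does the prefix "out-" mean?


Prefix: out-
Example: outgrow = out- + grow
Meaning = surpass


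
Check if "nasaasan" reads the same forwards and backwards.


Word: "nasaasan"
Reversed: "nasaasan"
Forward == Backward? nasaasan == nasaasan
Palindrome = Yes


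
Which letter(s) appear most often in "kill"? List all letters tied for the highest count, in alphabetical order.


Word: "kill"
Letter counts:
  'i': 1
  'k': 1
  'l': 2
Maximum count = 2
Most frequent = 'l' (2 times each)


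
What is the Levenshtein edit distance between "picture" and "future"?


Word 1: "picture" (length 7)
Word 2: "future" (length 6)
One optimal edit sequence (insert/delete/substitute each cost 1):
  1. delete 'p'  (+1)
  2. substitute 'i' -> 'f'  (+1)
  3. substitute 'c' -> 'u'  (+1)
  4. keep 't'
  5. keep 'u'
  6. keep 'r'
  7. keep 'e'
Total edit operations: 3
Edit distance = 3


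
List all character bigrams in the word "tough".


Word: "tough" (length 5)
Number of bigrams = 5 - 2 + 1 = 4
  Position 0: "to"
  Position 1: "ou"
  Position 2: "ug"
  Position 3: "gh"
Bigrams = "to", "ou", "ug", "gh"


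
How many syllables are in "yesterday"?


Word: "yesterday"
Syllable breakdown: yes-ter-day
Counting: 3 parts
= 3 syllables


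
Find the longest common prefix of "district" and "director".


Word 1: "district"
Word 2: "director"
Comparing from start:
  Pos 0: 'd' == 'd'
  Pos 1: 'i' == 'i'
  Pos 2: 's' != 'r' (stop)
LCP = "di" (length 2)


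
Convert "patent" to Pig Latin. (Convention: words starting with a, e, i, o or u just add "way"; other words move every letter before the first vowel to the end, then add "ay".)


Word: "patent"
Starts with consonant(s) → move to end, add 'ay'
Consonant cluster: "p"
Pig Latin = "atentpay"


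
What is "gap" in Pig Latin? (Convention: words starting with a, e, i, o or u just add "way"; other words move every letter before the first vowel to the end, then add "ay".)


Word: "gap"
Starts with consonant(s) → move to end, add 'ay'
Consonant cluster: "g"
Pig Latin = "apgay"


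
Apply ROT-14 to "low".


Word: "low"
Shift: 14
Each letter → (letter + shift) mod 26:
  'l' (11) + 14 = 25 → 'z'
  'o' (14) + 14 = 2 → 'c'
  'w' (22) + 14 = 10 → 'k'
Result = "zck"


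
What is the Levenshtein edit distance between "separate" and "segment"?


Word 1: "separate" (length 8)
Word 2: "segment" (length 7)
One optimal edit sequence (insert/delete/substitute each cost 1):
  1. keep 's'
  2. keep 'e'
  3. substitute 'p' -> 'g'  (+1)
  4. substitute 'a' -> 'm'  (+1)
  5. substitute 'r' -> 'e'  (+1)
  6. substitute 'a' -> 'n'  (+1)
  7. keep 't'
  8. delete 'e'  (+1)
Total edit operations: 5
Edit distance = 5


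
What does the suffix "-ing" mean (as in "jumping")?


Suffix: -ing
Example: jumping (jump + -ing)
Meaning = present participle


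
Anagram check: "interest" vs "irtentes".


Word 1: "interest" → sorted: eeinrstt
Word 2: "irtentes" → sorted: eeinrstt
Same letters? eeinrstt == eeinrstt
Anagram = Yes


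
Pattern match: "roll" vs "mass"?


Pattern of "roll": [0, 1, 2, 2]
Pattern of "mass": [0, 1, 2, 2]
Patterns match
Same pattern = Yes


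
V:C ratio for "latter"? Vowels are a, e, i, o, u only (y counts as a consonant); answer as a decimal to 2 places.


Word: "latter"
Vowels (a,e,i,o,u): 2
Consonants: 4
Ratio = 2/4
= 0.50


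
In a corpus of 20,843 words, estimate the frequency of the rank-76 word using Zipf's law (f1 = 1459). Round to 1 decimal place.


Zipf's law: f(r) = f(1) / r
f(1) = 1459
f(76) = 1459 / 76
= 19.2 occurrences


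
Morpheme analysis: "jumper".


Word: "jumper"
Morphemes: jump / -er
Each morpheme carries meaning
= 2 morphemes


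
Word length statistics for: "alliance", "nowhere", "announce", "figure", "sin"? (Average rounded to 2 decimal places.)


Lengths: "alliance"=8, "nowhere"=7, "announce"=8, "figure"=6, "sin"=3
Sum = 32, Count = 5
Average = 32/5 = 6.40
= avg=6.40, min=3, max=8


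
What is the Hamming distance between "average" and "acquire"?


Comparing character by character (same length = 7):
  Pos 0: 'a' vs 'a' =
  Pos 1: 'v' vs 'c' !=
  Pos 2: 'e' vs 'q' !=
  Pos 3: 'r' vs 'u' !=
  Pos 4: 'a' vs 'i' !=
  Pos 5: 'g' vs 'r' !=
  Pos 6: 'e' vs 'e' =
Hamming distance = 5


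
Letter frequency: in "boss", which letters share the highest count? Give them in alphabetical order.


Word: "boss"
Letter counts:
  'b': 1
  'o': 1
  's': 2
Maximum count = 2
Most frequent = 's' (2 times each)


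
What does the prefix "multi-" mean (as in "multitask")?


Prefix: multi-
Example: multitask (multi- + task)
Meaning = many


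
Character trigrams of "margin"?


Word: "margin" (length 6)
Number of trigrams = 6 - 3 + 1 = 4
  Position 0: "mar"
  Position 1: "arg"
  Position 2: "rgi"
  Position 3: "gin"
Trigrams = "mar", "arg", "rgi", "gin"


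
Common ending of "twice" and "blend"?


Word 1: "twice"
Word 2: "blend"
Comparing from end:
  Pos -1: 'e' != 'd' (stop)
LCS = "" (length 0)


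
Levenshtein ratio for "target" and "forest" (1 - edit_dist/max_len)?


Word 1: "target" (length 6)
Word 2: "forest" (length 6)
One optimal edit sequence:
  1. substitute 't' -> 'f'  (+1)
  2. substitute 'a' -> 'o'  (+1)
  3. keep 'r'
  4. substitute 'g' -> 'e'  (+1)
  5. substitute 'e' -> 's'  (+1)
  6. keep 't'
Edit distance = 4
Max length = max(6, 6) = 6
Similarity = 1 - 4/6
= 0.3333


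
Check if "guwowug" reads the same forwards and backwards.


Word: "guwowug"
Reversed: "guwowug"
Forward == Backward? guwowug == guwowug
Palindrome = Yes


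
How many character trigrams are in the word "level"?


Word: "level" (length 5)
Number of 3-grams = length - 3 + 1 = 5 - 3 + 1
= 3


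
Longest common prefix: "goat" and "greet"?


Word 1: "goat"
Word 2: "greet"
Comparing from start:
  Pos 0: 'g' == 'g'
  Pos 1: 'o' != 'r' (stop)
LCP = "g" (length 1)


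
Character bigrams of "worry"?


Word: "worry" (length 5)
Number of bigrams = 5 - 2 + 1 = 4
  Position 0: "wo"
  Position 1: "or"
  Position 2: "rr"
  Position 3: "ry"
Bigrams = "wo", "or", "rr", "ry"


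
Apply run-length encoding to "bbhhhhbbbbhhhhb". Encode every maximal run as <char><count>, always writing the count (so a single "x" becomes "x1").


String: "bbhhhhbbbbhhhhb"
Scanning for consecutive runs:
  'b' x 2
  'h' x 4
  'b' x 4
  'h' x 4
  'b' x 1
RLE = "b2h4b4h4b1"


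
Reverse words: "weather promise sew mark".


Original: "weather promise sew mark"
Words (1..n): weather | promise | sew | mark
Reversed (n..1): mark | sew | promise | weather
Result = "mark sew promise weather"


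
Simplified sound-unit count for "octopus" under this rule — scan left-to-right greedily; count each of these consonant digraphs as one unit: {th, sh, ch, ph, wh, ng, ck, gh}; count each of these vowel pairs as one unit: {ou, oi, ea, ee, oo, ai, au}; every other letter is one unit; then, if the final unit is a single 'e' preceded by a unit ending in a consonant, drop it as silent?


Word: "octopus" (7 letters)
Left-to-right scan:
  1. 'o' (letter)
  2. 'c' (letter)
  3. 't' (letter)
  4. 'o' (letter)
  5. 'p' (letter)
  6. 'u' (letter)
  7. 's' (letter)
Units from scan: 7
Sound units = 7 units


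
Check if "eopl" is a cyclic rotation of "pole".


Word: "pole", Candidate: "eopl"
Method: check if candidate is substring of word+word
"polepole" contains "eopl"? No
Is rotation = No


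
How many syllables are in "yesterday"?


Word: "yesterday"
Syllable breakdown: yes / ter / day
Counting: 3 parts
= 3 syllables


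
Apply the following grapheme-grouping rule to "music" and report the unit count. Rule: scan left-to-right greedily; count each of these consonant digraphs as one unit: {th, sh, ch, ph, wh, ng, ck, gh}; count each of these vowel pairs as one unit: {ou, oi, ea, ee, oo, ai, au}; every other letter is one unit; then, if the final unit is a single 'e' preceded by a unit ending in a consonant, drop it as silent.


Word: "music" (5 letters)
Left-to-right scan:
  (1) 'm' (letter)
  (2) 'u' (letter)
  (3) 's' (letter)
  (4) 'i' (letter)
  (5) 'c' (letter)
Units from scan: 5
Sound units = 5 units


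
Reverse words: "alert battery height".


Original: "alert battery height"
Words (1..n): alert | battery | height
Reversed (n..1): height | battery | alert
Result = "height battery alert"


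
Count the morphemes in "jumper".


Word: "jumper"
Morphemes: jump / -er
Each morpheme carries meaning
= 2 morphemes


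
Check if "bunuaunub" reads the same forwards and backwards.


Word: "bunuaunub"
Reversed: "bunuaunub"
Forward == Backward? bunuaunub == bunuaunub
Palindrome = Yes


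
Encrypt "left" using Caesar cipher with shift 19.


Word: "left"
Shift: 19
Each letter → (letter + shift) mod 26:
  'l' (11) + 19 = 4 → 'e'
  'e' (4) + 19 = 23 → 'x'
  'f' (5) + 19 = 24 → 'y'
  't' (19) + 19 = 12 → 'm'
Result = "exym"


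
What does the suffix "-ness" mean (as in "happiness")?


Suffix: -ness
As in: happiness -> happy + -ness, with a spelling change
Meaning = state of being


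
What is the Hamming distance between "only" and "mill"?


Comparing character by character (same length = 4):
  Pos 0: 'o' vs 'm' !=
  Pos 1: 'n' vs 'i' !=
  Pos 2: 'l' vs 'l' =
  Pos 3: 'y' vs 'l' !=
Hamming distance = 3


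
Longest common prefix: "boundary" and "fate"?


Word 1: "boundary"
Word 2: "fate"
Comparing from start:
  Pos 0: 'b' != 'f' (stop)
LCP = "" (length 0)


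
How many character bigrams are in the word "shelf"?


Word: "shelf" (length 5)
Number of 2-grams = length - 2 + 1 = 5 - 2 + 1
= 4


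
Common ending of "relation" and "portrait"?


Word 1: "relation"
Word 2: "portrait"
Comparing from end:
  Pos -1: 'n' != 't' (stop)
LCS = "" (length 0)


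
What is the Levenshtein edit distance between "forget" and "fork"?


Word 1: "forget" (length 6)
Word 2: "fork" (length 4)
One optimal edit sequence (insert/delete/substitute each cost 1):
  1. keep 'f'
  2. keep 'o'
  3. keep 'r'
  4. delete 'g'  (+1)
  5. delete 'e'  (+1)
  6. substitute 't' -> 'k'  (+1)
Total edit operations: 3
Edit distance = 3


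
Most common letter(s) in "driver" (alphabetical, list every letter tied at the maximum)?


Word: "driver"
Letter counts:
  'd': 1
  'e': 1
  'i': 1
  'r': 2
  'v': 1
Maximum count = 2
Most frequent = 'r' (2 times each)


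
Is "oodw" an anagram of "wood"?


Word 1: "wood" → sorted: doow
Word 2: "oodw" → sorted: doow
Same letters? doow == doow
Anagram = Yes


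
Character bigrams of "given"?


Word: "given" (length 5)
Number of bigrams = 5 - 2 + 1 = 4
  Position 0: "gi"
  Position 1: "iv"
  Position 2: "ve"
  Position 3: "en"
Bigrams = "gi", "iv", "ve", "en"


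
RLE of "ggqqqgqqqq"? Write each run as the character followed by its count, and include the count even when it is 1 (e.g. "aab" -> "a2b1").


String: "ggqqqgqqqq"
Scanning for consecutive runs:
  'g' x 2
  'q' x 3
  'g' x 1
  'q' x 4
RLE = "g2q3g1q4"


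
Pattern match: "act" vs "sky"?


Pattern of "act": [0, 1, 2]
Pattern of "sky": [0, 1, 2]
Patterns match
Same pattern = Yes


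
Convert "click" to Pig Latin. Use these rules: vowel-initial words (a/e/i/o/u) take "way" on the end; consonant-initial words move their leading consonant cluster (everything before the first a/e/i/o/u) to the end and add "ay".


Word: "click"
Starts with consonant(s) → move to end, add 'ay'
Consonant cluster: "cl"
Pig Latin = "ickclay"


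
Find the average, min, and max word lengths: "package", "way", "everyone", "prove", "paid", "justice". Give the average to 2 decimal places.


Lengths: "package"=7, "way"=3, "everyone"=8, "prove"=5, "paid"=4, "justice"=7
Sum = 34, Count = 6
Average = 34/6 = 5.67
= avg=5.67, min=3, max=8


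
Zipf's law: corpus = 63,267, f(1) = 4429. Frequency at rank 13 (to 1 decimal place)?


Zipf's law: f(r) = f(1) / r
f(1) = 4429
f(13) = 4429 / 13
= 340.7 occurrences


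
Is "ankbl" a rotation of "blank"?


Word: "blank", Candidate: "ankbl"
Method: check if candidate is substring of word+word
"blankblank" contains "ankbl"? Yes
Is rotation = Yes


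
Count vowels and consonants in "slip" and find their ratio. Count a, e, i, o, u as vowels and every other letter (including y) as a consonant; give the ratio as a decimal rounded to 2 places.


Word: "slip"
Vowels (a,e,i,o,u): 1
Consonants: 3
Ratio = 1/3
= 0.33


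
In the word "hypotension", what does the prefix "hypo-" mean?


Prefix: hypo-
Example: hypotension (hypo- + tension)
Meaning = under / below normal


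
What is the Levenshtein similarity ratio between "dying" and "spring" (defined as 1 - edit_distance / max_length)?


Word 1: "dying" (length 5)
Word 2: "spring" (length 6)
One optimal edit sequence:
  1. insert 's'  (+1)
  2. substitute 'd' -> 'p'  (+1)
  3. substitute 'y' -> 'r'  (+1)
  4. keep 'i'
  5. keep 'n'
  6. keep 'g'
Edit distance = 3
Max length = max(5, 6) = 6
Similarity = 1 - 3/6
= 0.5000


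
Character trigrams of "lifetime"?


Word: "lifetime" (length 8)
Number of trigrams = 8 - 3 + 1 = 6
  Position 0: "lif"
  Position 1: "ife"
  Position 2: "fet"
  Position 3: "eti"
  Position 4: "tim"
  Position 5: "ime"
Trigrams = "lif", "ife", "fet", "eti", "tim", "ime"


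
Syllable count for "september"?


Word: "september"
Syllable breakdown: sep-tem-ber
Counting: 3 parts
= 3 syllables


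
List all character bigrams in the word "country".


Word: "country" (length 7)
Number of bigrams = 7 - 2 + 1 = 6
  Position 0: "co"
  Position 1: "ou"
  Position 2: "un"
  Position 3: "nt"
  Position 4: "tr"
  Position 5: "ry"
Bigrams = "co", "ou", "un", "nt", "tr", "ry"


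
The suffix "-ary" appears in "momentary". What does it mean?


Suffix: -ary
Example: momentary = moment + -ary
Meaning = relating to


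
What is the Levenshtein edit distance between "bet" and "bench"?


Word 1: "bet" (length 3)
Word 2: "bench" (length 5)
One optimal edit sequence (insert/delete/substitute each cost 1):
  1. keep 'b'
  2. keep 'e'
  3. insert 'n'  (+1)
  4. insert 'c'  (+1)
  5. substitute 't' -> 'h'  (+1)
Total edit operations: 3
Edit distance = 3


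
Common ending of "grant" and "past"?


Word 1: "grant"
Word 2: "past"
Comparing from end:
  Pos -1: 't' == 't'
  Pos -2: 'n' != 's' (stop)
LCS = "t" (length 1)


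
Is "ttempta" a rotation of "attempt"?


Word: "attempt", Candidate: "ttempta"
Method: check if candidate is substring of word+word
"attemptattempt" contains "ttempta"? Yes
Is rotation = Yes


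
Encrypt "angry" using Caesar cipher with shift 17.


Word: "angry"
Shift: 17
Each letter → (letter + shift) mod 26:
  'a' (0) + 17 = 17 → 'r'
  'n' (13) + 17 = 4 → 'e'
  'g' (6) + 17 = 23 → 'x'
  'r' (17) + 17 = 8 → 'i'
  'y' (24) + 17 = 15 → 'p'
Result = "rexip"


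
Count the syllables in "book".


Word: "book"
Syllable breakdown: book
Counting: 1 part
= 1 syllable


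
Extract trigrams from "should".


Word: "should" (length 6)
Number of trigrams = 6 - 3 + 1 = 4
  Position 0: "sho"
  Position 1: "hou"
  Position 2: "oul"
  Position 3: "uld"
Trigrams = "sho", "hou", "oul", "uld"


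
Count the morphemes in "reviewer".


Word: "reviewer"
Morphemes: re- | view | -er
Each morpheme carries meaning
= 3 morphemes


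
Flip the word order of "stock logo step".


Original: "stock logo step"
Words (1..n): stock | logo | step
Reversed (n..1): step | logo | stock
Result = "step logo stock"


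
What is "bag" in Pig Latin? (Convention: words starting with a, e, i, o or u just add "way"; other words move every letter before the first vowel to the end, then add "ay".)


Word: "bag"
Starts with consonant(s) → move to end, add 'ay'
Consonant cluster: "b"
Pig Latin = "agbay"


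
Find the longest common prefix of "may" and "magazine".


Word 1: "may"
Word 2: "magazine"
Comparing from start:
  Pos 0: 'm' == 'm'
  Pos 1: 'a' == 'a'
  Pos 2: 'y' != 'g' (stop)
LCP = "ma" (length 2)


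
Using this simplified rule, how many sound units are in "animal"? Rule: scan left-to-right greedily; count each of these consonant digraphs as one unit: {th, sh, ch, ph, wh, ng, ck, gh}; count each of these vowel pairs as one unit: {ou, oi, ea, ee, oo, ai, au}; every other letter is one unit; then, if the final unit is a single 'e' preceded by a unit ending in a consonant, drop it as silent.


Word: "animal" (6 letters)
Left-to-right scan:
  1. 'a' (letter)
  2. 'n' (letter)
  3. 'i' (letter)
  4. 'm' (letter)
  5. 'a' (letter)
  6. 'l' (letter)
Units from scan: 6
Sound units = 6 units


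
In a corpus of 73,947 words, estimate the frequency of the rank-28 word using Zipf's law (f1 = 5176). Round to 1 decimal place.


Zipf's law: f(r) = f(1) / r
f(1) = 5176
f(28) = 5176 / 28
= 184.9 occurrences


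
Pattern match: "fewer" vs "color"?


Pattern of "fewer": [0, 1, 2, 1, 3]
Pattern of "color": [0, 1, 2, 1, 3]
Patterns match
Same pattern = Yes


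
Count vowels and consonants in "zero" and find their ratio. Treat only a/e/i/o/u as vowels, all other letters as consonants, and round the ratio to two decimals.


Word: "zero"
Vowels (a,e,i,o,u): 2
Consonants: 2
Ratio = 2/2
= 1.00


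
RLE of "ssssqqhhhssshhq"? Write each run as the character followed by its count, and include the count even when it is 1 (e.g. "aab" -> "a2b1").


String: "ssssqqhhhssshhq"
Scanning for consecutive runs:
  's' x 4
  'q' x 2
  'h' x 3
  's' x 3
  'h' x 2
  'q' x 1
RLE = "s4q2h3s3h2q1"


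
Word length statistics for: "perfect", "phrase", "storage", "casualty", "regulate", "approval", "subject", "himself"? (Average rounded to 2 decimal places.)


Lengths: "perfect"=7, "phrase"=6, "storage"=7, "casualty"=8, "regulate"=8, "approval"=8, "subject"=7, "himself"=7
Sum = 58, Count = 8
Average = 58/8 = 7.25
= avg=7.25, min=6, max=8


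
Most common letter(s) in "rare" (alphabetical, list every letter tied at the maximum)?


Word: "rare"
Letter counts:
  'a': 1
  'e': 1
  'r': 2
Maximum count = 2
Most frequent = 'r' (2 times each)


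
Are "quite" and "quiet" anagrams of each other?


Word 1: "quite" → sorted: eiqtu
Word 2: "quiet" → sorted: eiqtu
Same letters? eiqtu == eiqtu
Anagram = Yes


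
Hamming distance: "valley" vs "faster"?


Comparing character by character (same length = 6):
  Pos 0: 'v' vs 'f' !=
  Pos 1: 'a' vs 'a' =
  Pos 2: 'l' vs 's' !=
  Pos 3: 'l' vs 't' !=
  Pos 4: 'e' vs 'e' =
  Pos 5: 'y' vs 'r' !=
Hamming distance = 4


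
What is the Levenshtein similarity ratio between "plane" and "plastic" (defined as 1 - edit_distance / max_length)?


Word 1: "plane" (length 5)
Word 2: "plastic" (length 7)
One optimal edit sequence:
  1. keep 'p'
  2. keep 'l'
  3. keep 'a'
  4. insert 's'  (+1)
  5. insert 't'  (+1)
  6. substitute 'n' -> 'i'  (+1)
  7. substitute 'e' -> 'c'  (+1)
Edit distance = 4
Max length = max(5, 7) = 7
Similarity = 1 - 4/7
= 0.4286


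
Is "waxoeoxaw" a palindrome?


Word: "waxoeoxaw"
Reversed: "waxoeoxaw"
Forward == Backward? waxoeoxaw == waxoeoxaw
Palindrome = Yes


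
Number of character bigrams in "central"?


Word: "central" (length 7)
Number of 2-grams = length - 2 + 1 = 7 - 2 + 1
= 6


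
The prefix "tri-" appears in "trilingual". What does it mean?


Prefix: tri-
As in: trilingual -> tri- + lingual
Meaning = three


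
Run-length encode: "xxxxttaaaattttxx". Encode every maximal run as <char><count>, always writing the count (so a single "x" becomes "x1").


String: "xxxxttaaaattttxx"
Scanning for consecutive runs:
  'x' x 4
  't' x 2
  'a' x 4
  't' x 4
  'x' x 2
RLE = "x4t2a4t4x2"


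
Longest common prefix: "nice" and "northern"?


Word 1: "nice"
Word 2: "northern"
Comparing from start:
  Pos 0: 'n' == 'n'
  Pos 1: 'i' != 'o' (stop)
LCP = "n" (length 1)


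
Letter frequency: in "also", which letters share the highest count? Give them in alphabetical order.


Word: "also"
Letter counts:
  'a': 1
  'l': 1
  'o': 1
  's': 1
Maximum count = 1
Most frequent = 'a', 'l', 'o', 's' (1 time each)


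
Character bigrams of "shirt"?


Word: "shirt" (length 5)
Number of bigrams = 5 - 2 + 1 = 4
  Position 0: "sh"
  Position 1: "hi"
  Position 2: "ir"
  Position 3: "rt"
Bigrams = "sh", "hi", "ir", "rt"


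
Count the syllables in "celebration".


Word: "celebration"
Syllable breakdown: cel | e | bra | tion
Counting: 4 parts
= 4 syllables


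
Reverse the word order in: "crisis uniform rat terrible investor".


Original: "crisis uniform rat terrible investor"
Words (1..n): crisis | uniform | rat | terrible | investor
Reversed (n..1): investor | terrible | rat | uniform | crisis
Result = "investor terrible rat uniform crisis"


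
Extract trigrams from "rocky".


Word: "rocky" (length 5)
Number of trigrams = 5 - 3 + 1 = 3
  Position 0: "roc"
  Position 1: "ock"
  Position 2: "cky"
Trigrams = "roc", "ock", "cky"


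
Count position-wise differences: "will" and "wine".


Comparing character by character (same length = 4):
  Pos 0: 'w' vs 'w' =
  Pos 1: 'i' vs 'i' =
  Pos 2: 'l' vs 'n' !=
  Pos 3: 'l' vs 'e' !=
Hamming distance = 2


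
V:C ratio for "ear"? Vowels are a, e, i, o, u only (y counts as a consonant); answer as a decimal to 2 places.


Word: "ear"
Vowels (a,e,i,o,u): 2
Consonants: 1
Ratio = 2/1
= 2.00


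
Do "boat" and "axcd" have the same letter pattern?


Pattern of "boat": [0, 1, 2, 3]
Pattern of "axcd": [0, 1, 2, 3]
Patterns match
Same pattern = Yes


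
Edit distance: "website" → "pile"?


Word 1: "website" (length 7)
Word 2: "pile" (length 4)
One optimal edit sequence (insert/delete/substitute each cost 1):
  1. delete 'w'  (+1)
  2. delete 'e'  (+1)
  3. delete 'b'  (+1)
  4. substitute 's' -> 'p'  (+1)
  5. keep 'i'
  6. substitute 't' -> 'l'  (+1)
  7. keep 'e'
Total edit operations: 5
Edit distance = 5


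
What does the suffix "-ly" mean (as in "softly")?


Suffix: -ly
As in: softly -> soft + -ly
Meaning = in a manner


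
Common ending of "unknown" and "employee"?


Word 1: "unknown"
Word 2: "employee"
Comparing from end:
  Pos -1: 'n' != 'e' (stop)
LCS = "" (length 0)


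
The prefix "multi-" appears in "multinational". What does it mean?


Prefix: multi-
Example: multinational (multi- + national)
Meaning = many


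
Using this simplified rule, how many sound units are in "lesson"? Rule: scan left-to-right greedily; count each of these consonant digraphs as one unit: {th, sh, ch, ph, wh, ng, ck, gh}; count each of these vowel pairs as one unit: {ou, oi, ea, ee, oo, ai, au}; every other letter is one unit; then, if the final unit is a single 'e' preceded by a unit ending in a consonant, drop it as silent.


Word: "lesson" (6 letters)
Left-to-right scan:
  1. 'l' (letter)
  2. 'e' (letter)
  3. 's' (letter)
  4. 's' (letter)
  5. 'o' (letter)
  6. 'n' (letter)
Units from scan: 6
Sound units = 6 units


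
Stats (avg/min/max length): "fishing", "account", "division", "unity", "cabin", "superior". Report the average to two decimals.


Lengths: "fishing"=7, "account"=7, "division"=8, "unity"=5, "cabin"=5, "superior"=8
Sum = 40, Count = 6
Average = 40/6 = 6.67
= avg=6.67, min=5, max=8


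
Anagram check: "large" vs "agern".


Word 1: "large" → sorted: aeglr
Word 2: "agern" → sorted: aegnr
Same letters? aeglr != aegnr
Anagram = No


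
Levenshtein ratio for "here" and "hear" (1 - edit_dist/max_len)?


Word 1: "here" (length 4)
Word 2: "hear" (length 4)
One optimal edit sequence:
  1. keep 'h'
  2. keep 'e'
  3. substitute 'r' -> 'a'  (+1)
  4. substitute 'e' -> 'r'  (+1)
Edit distance = 2
Max length = max(4, 4) = 4
Similarity = 1 - 2/4
= 0.5000


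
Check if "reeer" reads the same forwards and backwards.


Word: "reeer"
Reversed: "reeer"
Forward == Backward? reeer == reeer
Palindrome = Yes


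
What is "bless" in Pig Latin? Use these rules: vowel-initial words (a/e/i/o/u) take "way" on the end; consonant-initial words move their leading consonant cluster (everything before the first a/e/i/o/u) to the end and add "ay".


Word: "bless"
Starts with consonant(s) → move to end, add 'ay'
Consonant cluster: "bl"
Pig Latin = "essblay"


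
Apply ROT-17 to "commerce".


Word: "commerce"
Shift: 17
Each letter → (letter + shift) mod 26:
  'c' (2) + 17 = 19 → 't'
  'o' (14) + 17 = 5 → 'f'
  'm' (12) + 17 = 3 → 'd'
  'm' (12) + 17 = 3 → 'd'
  'e' (4) + 17 = 21 → 'v'
  'r' (17) + 17 = 8 → 'i'
  'c' (2) + 17 = 19 → 't'
  'e' (4) + 17 = 21 → 'v'
Result = "tfddvitv"


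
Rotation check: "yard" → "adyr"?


Word: "yard", Candidate: "adyr"
Method: check if candidate is substring of word+word
"yardyard" contains "adyr"? No
Is rotation = No


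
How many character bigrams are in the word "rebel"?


Word: "rebel" (length 5)
Number of 2-grams = length - 2 + 1 = 5 - 2 + 1
= 4


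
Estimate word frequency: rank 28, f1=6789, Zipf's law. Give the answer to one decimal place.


Zipf's law: f(r) = f(1) / r
f(1) = 6789
f(28) = 6789 / 28
= 242.5 occurrences


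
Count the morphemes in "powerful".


Word: "powerful"
Morphemes: power | -ful
Each morpheme carries meaning
= 2 morphemes


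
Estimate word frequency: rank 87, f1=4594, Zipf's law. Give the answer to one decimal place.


Zipf's law: f(r) = f(1) / r
f(1) = 4594
f(87) = 4594 / 87
= 52.8 occurrences


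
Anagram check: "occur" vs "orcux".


Word 1: "occur" → sorted: ccoru
Word 2: "orcux" → sorted: corux
Same letters? ccoru != corux
Anagram = No


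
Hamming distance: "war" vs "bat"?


Comparing character by character (same length = 3):
  Pos 0: 'w' vs 'b' !=
  Pos 1: 'a' vs 'a' =
  Pos 2: 'r' vs 't' !=
Hamming distance = 2


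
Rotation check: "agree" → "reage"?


Word: "agree", Candidate: "reage"
Method: check if candidate is substring of word+word
"agreeagree" contains "reage"? No
Is rotation = No


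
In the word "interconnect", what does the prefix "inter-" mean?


Prefix: inter-
Example: interconnect = inter- + connect
Meaning = between


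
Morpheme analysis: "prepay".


Word: "prepay"
Morphemes: pre- / pay
Each morpheme carries meaning
= 2 morphemes


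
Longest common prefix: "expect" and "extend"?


Word 1: "expect"
Word 2: "extend"
Comparing from start:
  Pos 0: 'e' == 'e'
  Pos 1: 'x' == 'x'
  Pos 2: 'p' != 't' (stop)
LCP = "ex" (length 2)


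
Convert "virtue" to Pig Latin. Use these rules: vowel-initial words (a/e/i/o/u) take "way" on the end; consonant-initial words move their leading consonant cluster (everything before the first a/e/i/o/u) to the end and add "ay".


Word: "virtue"
Starts with consonant(s) → move to end, add 'ay'
Consonant cluster: "v"
Pig Latin = "irtuevay"


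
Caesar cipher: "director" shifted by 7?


Word: "director"
Shift: 7
Each letter → (letter + shift) mod 26:
  'd' (3) + 7 = 10 → 'k'
  'i' (8) + 7 = 15 → 'p'
  'r' (17) + 7 = 24 → 'y'
  'e' (4) + 7 = 11 → 'l'
  'c' (2) + 7 = 9 → 'j'
  't' (19) + 7 = 0 → 'a'
  'o' (14) + 7 = 21 → 'v'
  'r' (17) + 7 = 24 → 'y'
Result = "kpyljavy"


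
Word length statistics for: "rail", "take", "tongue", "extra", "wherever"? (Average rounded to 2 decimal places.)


Lengths: "rail"=4, "take"=4, "tongue"=6, "extra"=5, "wherever"=8
Sum = 27, Count = 5
Average = 27/5 = 5.40
= avg=5.40, min=4, max=8


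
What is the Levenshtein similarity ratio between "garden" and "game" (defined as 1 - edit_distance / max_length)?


Word 1: "garden" (length 6)
Word 2: "game" (length 4)
One optimal edit sequence:
  1. keep 'g'
  2. keep 'a'
  3. delete 'r'  (+1)
  4. substitute 'd' -> 'm'  (+1)
  5. keep 'e'
  6. delete 'n'  (+1)
Edit distance = 3
Max length = max(6, 4) = 6
Similarity = 1 - 3/6
= 0.5000


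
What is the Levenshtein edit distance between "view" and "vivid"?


Word 1: "view" (length 4)
Word 2: "vivid" (length 5)
One optimal edit sequence (insert/delete/substitute each cost 1):
  1. keep 'v'
  2. keep 'i'
  3. insert 'v'  (+1)
  4. substitute 'e' -> 'i'  (+1)
  5. substitute 'w' -> 'd'  (+1)
Total edit operations: 3
Edit distance = 3


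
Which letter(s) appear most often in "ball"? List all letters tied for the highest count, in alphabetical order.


Word: "ball"
Letter counts:
  'a': 1
  'b': 1
  'l': 2
Maximum count = 2
Most frequent = 'l' (2 times each)


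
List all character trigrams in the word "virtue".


Word: "virtue" (length 6)
Number of trigrams = 6 - 3 + 1 = 4
  Position 0: "vir"
  Position 1: "irt"
  Position 2: "rtu"
  Position 3: "tue"
Trigrams = "vir", "irt", "rtu", "tue"


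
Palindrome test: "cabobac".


Word: "cabobac"
Reversed: "cabobac"
Forward == Backward? cabobac == cabobac
Palindrome = Yes


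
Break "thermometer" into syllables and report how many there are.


Word: "thermometer"
Syllable breakdown: ther | mom | e | ter
Counting: 4 parts
= 4 syllables


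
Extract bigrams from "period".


Word: "period" (length 6)
Number of bigrams = 6 - 2 + 1 = 5
  Position 0: "pe"
  Position 1: "er"
  Position 2: "ri"
  Position 3: "io"
  Position 4: "od"
Bigrams = "pe", "er", "ri", "io", "od"


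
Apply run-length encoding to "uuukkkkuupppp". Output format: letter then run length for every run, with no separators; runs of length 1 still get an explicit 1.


String: "uuukkkkuupppp"
Scanning for consecutive runs:
  'u' x 3
  'k' x 4
  'u' x 2
  'p' x 4
RLE = "u3k4u2p4"


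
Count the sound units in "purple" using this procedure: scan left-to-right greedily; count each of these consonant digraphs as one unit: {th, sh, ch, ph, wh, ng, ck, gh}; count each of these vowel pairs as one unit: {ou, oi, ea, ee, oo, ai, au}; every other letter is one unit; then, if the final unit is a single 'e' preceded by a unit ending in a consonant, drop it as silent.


Word: "purple" (6 letters)
Left-to-right scan:
  1. 'p' (letter)
  2. 'u' (letter)
  3. 'r' (letter)
  4. 'p' (letter)
  5. 'l' (letter)
  6. 'e' (letter)
Units from scan: 6
Final unit is 'e' after a consonant -> drop as silent (-1)
Sound units = 5 units


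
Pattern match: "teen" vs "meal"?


Pattern of "teen": [0, 1, 1, 2]
Pattern of "meal": [0, 1, 2, 3]
Patterns do not match
Same pattern = No


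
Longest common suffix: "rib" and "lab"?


Word 1: "rib"
Word 2: "lab"
Comparing from end:
  Pos -1: 'b' == 'b'
  Pos -2: 'i' != 'a' (stop)
LCS = "b" (length 1)


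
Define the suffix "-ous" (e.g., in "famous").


Suffix: -ous
As in: famous -> fame + -ous, with a spelling change
Meaning = having quality of


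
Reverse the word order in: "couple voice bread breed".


Original: "couple voice bread breed"
Words (1..n): couple | voice | bread | breed
Reversed (n..1): breed | bread | voice | couple
Result = "breed bread voice couple"


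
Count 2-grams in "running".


Word: "running" (length 7)
Number of 2-grams = length - 2 + 1 = 7 - 2 + 1
= 6


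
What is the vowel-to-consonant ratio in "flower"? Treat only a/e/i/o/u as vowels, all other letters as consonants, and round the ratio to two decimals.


Word: "flower"
Vowels (a,e,i,o,u): 2
Consonants: 4
Ratio = 2/4
= 0.50


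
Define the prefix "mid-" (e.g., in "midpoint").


Prefix: mid-
As in: midpoint -> mid- + point
Meaning = middle


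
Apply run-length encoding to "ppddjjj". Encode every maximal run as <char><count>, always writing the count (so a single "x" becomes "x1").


String: "ppddjjj"
Scanning for consecutive runs:
  'p' x 2
  'd' x 2
  'j' x 3
RLE = "p2d2j3"


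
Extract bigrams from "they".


Word: "they" (length 4)
Number of bigrams = 4 - 2 + 1 = 3
  Position 0: "th"
  Position 1: "he"
  Position 2: "ey"
Bigrams = "th", "he", "ey"


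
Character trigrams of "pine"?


Word: "pine" (length 4)
Number of trigrams = 4 - 3 + 1 = 2
  Position 0: "pin"
  Position 1: "ine"
Trigrams = "pin", "ine"


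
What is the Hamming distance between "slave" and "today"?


Comparing character by character (same length = 5):
  Pos 0: 's' vs 't' !=
  Pos 1: 'l' vs 'o' !=
  Pos 2: 'a' vs 'd' !=
  Pos 3: 'v' vs 'a' !=
  Pos 4: 'e' vs 'y' !=
Hamming distance = 5


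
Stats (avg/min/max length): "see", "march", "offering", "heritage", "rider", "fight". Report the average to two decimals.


Lengths: "see"=3, "march"=5, "offering"=8, "heritage"=8, "rider"=5, "fight"=5
Sum = 34, Count = 6
Average = 34/6 = 5.67
= avg=5.67, min=3, max=8


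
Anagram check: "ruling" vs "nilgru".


Word 1: "ruling" → sorted: gilnru
Word 2: "nilgru" → sorted: gilnru
Same letters? gilnru == gilnru
Anagram = Yes


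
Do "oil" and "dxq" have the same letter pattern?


Pattern of "oil": [0, 1, 2]
Pattern of "dxq": [0, 1, 2]
Patterns match
Same pattern = Yes


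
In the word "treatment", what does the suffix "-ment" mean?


Suffix: -ment
Example: treatment = treat + -ment
Meaning = result of action


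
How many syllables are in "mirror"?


Word: "mirror"
Syllable breakdown: mir | ror
Counting: 2 parts
= 2 syllables


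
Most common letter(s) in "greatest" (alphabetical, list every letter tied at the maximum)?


Word: "greatest"
Letter counts:
  'a': 1
  'e': 2
  'g': 1
  'r': 1
  's': 1
  't': 2
Maximum count = 2
Most frequent = 'e', 't' (2 times each)


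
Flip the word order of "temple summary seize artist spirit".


Original: "temple summary seize artist spirit"
Words (1..n): temple | summary | seize | artist | spirit
Reversed (n..1): spirit | artist | seize | summary | temple
Result = "spirit artist seize summary temple"


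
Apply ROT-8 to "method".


Word: "method"
Shift: 8
Each letter → (letter + shift) mod 26:
  'm' (12) + 8 = 20 → 'u'
  'e' (4) + 8 = 12 → 'm'
  't' (19) + 8 = 1 → 'b'
  'h' (7) + 8 = 15 → 'p'
  'o' (14) + 8 = 22 → 'w'
  'd' (3) + 8 = 11 → 'l'
Result = "umbpwl"


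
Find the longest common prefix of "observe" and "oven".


Word 1: "observe"
Word 2: "oven"
Comparing from start:
  Pos 0: 'o' == 'o'
  Pos 1: 'b' != 'v' (stop)
LCP = "o" (length 1)
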